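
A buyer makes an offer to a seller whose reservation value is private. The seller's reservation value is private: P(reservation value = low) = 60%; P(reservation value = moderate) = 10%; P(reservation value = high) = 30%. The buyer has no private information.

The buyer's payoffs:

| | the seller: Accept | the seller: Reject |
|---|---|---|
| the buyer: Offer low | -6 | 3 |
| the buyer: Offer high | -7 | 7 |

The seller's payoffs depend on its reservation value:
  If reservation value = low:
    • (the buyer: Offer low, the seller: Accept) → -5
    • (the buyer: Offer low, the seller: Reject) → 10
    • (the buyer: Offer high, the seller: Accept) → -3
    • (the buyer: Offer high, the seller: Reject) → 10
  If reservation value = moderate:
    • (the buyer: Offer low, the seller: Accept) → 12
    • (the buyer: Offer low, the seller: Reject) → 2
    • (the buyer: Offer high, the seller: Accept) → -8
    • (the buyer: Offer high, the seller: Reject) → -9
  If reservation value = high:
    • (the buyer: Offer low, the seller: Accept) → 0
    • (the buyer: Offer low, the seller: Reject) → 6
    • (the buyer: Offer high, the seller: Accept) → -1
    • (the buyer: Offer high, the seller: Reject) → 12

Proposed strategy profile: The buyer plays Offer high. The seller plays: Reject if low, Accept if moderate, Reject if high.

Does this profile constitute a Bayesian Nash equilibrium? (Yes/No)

Yes

A profile is a BNE iff every type of every player is best-responding given beliefs about the other side.
The buyer plays Offer high: E[Offer high] = 0.6·(7) + 0.1·(-7) + 0.3·(7) = 5.6; E[Offer low] = 2.1. Best-responding. ✓
The seller (reservation value low), facing Offer high: Accept gives -3, Reject gives 10. Proposed Reject is best. ✓
The seller (reservation value moderate), facing Offer high: Accept gives -8, Reject gives -9. Proposed Accept is best. ✓
The seller (reservation value high), facing Offer high: Accept gives -1, Reject gives 12. Proposed Reject is best. ✓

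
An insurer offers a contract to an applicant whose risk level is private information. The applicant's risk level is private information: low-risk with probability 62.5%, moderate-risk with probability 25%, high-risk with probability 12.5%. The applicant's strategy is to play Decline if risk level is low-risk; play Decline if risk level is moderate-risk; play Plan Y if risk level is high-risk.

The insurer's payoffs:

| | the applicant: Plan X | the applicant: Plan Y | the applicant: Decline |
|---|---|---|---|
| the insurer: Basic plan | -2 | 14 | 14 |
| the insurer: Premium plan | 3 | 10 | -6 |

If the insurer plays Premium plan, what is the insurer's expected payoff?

-4

E[Premium plan] = 0.625·(-6) + 0.25·(-6) + 0.125·10 = (-3.75) + (-1.5) + 1.25 = -4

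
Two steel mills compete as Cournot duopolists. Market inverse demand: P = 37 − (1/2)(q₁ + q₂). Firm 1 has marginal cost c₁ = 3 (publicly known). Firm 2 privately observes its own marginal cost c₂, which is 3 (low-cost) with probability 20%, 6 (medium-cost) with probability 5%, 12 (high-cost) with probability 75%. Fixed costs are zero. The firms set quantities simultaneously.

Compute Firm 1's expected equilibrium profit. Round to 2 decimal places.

371.74

Type-c best response for Firm 2: q₂(c) = (37 − c) − q₁/2.
Firm 1 maximizes expected profit; its first-order condition is 37 − q₁ − (1/2)E[q₂] − 3 = 0.
Substituting E[q₂] and solving: E[c₂] = 9.9, so q₁ = (37 − 2·3 + 9.9)/(3/2) = 27.2667.
E[P] = 37 − (1/2)·(q₁ + E[q₂]) = 16.6333; Firm 1's expected profit = (E[P] − 3)·q₁ = (16.6333 − 3)·27.2667 = 371.736.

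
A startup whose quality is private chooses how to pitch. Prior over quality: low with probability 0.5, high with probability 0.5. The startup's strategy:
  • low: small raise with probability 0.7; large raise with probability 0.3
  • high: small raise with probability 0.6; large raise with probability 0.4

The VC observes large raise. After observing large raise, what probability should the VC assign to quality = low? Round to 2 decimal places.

P(large raise) = 0.5·0.3 + 0.5·0.4 = 0.35
P(low | large raise) = (0.5·0.3) / 0.35 = 0.15 / 0.35 = 0.428571

0.43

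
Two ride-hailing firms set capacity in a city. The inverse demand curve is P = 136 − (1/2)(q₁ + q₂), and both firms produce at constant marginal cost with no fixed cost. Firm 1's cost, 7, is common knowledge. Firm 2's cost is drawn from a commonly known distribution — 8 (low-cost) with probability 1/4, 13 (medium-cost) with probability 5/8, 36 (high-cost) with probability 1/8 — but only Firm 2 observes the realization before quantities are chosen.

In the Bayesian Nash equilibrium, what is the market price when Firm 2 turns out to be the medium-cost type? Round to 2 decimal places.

51.73

Type-c best response for Firm 2: q₂(c) = (136 − c) − q₁/2.
Firm 1 maximizes expected profit; its first-order condition is 136 − q₁ − (1/2)E[q₂] − 7 = 0.
Substituting E[q₂] and solving: E[c₂] = 14.625, so q₁ = (136 − 2·7 + 14.625)/(3/2) = 91.0833.
q₂(medium-cost) = 77.4583, so P = 136 − (1/2)·(91.0833 + 77.4583) = 51.7292.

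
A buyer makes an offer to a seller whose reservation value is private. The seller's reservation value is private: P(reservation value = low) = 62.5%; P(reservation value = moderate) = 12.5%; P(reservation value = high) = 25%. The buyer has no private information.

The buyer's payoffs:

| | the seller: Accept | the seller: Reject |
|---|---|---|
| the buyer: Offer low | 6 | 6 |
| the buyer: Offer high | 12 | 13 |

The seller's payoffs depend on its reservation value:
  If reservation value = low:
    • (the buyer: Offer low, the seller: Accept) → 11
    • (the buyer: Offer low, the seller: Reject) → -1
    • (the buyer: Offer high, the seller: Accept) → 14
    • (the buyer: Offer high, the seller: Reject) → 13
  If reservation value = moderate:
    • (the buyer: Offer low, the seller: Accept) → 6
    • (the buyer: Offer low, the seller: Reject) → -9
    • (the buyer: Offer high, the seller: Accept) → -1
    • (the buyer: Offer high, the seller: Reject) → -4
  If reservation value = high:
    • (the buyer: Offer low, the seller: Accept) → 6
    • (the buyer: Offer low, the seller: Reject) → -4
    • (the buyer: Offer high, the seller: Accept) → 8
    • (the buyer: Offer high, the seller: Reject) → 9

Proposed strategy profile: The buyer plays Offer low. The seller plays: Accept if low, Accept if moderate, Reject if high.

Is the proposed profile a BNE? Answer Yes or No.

The buyer plays Offer low: E[Offer low] = 0.625·(6) + 0.125·(6) + 0.25·(6) = 6; E[Offer high] = 12.25. Not best-responding. ✗
The seller (reservation value low), facing Offer low: Accept gives 11, Reject gives -1. Proposed Accept is best. ✓
The seller (reservation value moderate), facing Offer low: Accept gives 6, Reject gives -9. Proposed Accept is best. ✓
The seller (reservation value high), facing Offer low: Accept gives 6, Reject gives -4. Proposed Reject is not best — profitable deviation exists. ✗

No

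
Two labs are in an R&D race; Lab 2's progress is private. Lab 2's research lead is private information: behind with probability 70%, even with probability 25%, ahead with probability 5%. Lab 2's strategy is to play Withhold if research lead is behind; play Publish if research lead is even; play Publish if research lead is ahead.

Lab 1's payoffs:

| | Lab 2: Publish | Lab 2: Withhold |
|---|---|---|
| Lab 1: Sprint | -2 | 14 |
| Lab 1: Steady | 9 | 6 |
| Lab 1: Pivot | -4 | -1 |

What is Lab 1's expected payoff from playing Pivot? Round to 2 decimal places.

-1.90

Take the expectation over Lab 2's research lead, weighting each type's action by its prior probability.
E[Pivot] = 0.7·(-1) + 0.25·(-4) + 0.05·(-4) = (-0.7) + (-1) + (-0.2) = -1.9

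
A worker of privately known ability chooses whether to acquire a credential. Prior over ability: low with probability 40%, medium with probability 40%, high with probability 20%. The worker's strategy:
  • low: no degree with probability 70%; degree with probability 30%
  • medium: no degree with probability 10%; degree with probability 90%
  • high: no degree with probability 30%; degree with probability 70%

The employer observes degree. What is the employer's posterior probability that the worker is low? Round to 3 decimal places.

P(degree) = 0.4·0.3 + 0.4·0.9 + 0.2·0.7 = 0.62
P(low | degree) = (0.4·0.3) / 0.62 = 0.12 / 0.62 = 0.193548

0.194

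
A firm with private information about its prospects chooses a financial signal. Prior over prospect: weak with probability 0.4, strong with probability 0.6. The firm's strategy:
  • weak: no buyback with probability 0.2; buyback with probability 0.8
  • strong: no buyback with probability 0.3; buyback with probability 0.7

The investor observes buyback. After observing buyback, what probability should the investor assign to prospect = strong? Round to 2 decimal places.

P(buyback) = 0.4·0.8 + 0.6·0.7 = 0.74
P(strong | buyback) = (0.6·0.7) / 0.74 = 0.42 / 0.74 = 0.567568

0.57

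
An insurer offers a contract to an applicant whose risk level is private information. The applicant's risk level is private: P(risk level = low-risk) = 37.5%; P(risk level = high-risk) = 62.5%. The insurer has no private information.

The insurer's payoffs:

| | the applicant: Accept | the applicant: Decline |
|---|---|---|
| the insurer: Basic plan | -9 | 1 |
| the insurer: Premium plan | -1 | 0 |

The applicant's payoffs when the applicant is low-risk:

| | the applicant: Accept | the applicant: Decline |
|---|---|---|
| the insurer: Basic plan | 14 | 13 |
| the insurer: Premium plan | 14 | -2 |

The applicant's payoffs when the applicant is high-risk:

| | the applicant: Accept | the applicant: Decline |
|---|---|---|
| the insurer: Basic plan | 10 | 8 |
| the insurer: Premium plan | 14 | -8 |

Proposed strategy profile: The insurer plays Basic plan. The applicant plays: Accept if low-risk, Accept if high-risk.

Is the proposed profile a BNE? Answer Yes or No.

No

A profile is a BNE iff every type of every player is best-responding given beliefs about the other side.
The insurer plays Basic plan: E[Basic plan] = 0.375·(-9) + 0.625·(-9) = -9; E[Premium plan] = -1. Not best-responding. ✗
The applicant (risk level low-risk), facing Basic plan: Accept gives 14, Decline gives 13. Proposed Accept is best. ✓
The applicant (risk level high-risk), facing Basic plan: Accept gives 10, Decline gives 8. Proposed Accept is best. ✓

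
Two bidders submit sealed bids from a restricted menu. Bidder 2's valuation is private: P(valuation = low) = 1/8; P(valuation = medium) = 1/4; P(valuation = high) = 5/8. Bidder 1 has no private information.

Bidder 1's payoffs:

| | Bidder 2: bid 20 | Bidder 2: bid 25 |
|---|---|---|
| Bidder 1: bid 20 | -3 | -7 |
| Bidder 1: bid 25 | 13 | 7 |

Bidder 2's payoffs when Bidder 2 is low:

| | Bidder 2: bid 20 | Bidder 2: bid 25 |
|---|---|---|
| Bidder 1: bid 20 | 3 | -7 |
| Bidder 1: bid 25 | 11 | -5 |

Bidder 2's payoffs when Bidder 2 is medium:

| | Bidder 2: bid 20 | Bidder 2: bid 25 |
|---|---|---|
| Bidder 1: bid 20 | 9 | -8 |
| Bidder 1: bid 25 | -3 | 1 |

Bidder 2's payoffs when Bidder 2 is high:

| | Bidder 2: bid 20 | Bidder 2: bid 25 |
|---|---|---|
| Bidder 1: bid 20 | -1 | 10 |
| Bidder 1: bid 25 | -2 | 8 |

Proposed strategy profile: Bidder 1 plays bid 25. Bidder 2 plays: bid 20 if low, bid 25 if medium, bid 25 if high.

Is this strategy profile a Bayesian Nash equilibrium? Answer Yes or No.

Bidder 1 plays bid 25: E[bid 25] = 1/8·(13) + 1/4·(7) + 5/8·(7) = 31/4; E[bid 20] = -13/2. Best-responding. ✓
Bidder 2 (valuation low), facing bid 25: bid 20 gives 11, bid 25 gives -5. Proposed bid 20 is best. ✓
Bidder 2 (valuation medium), facing bid 25: bid 20 gives -3, bid 25 gives 1. Proposed bid 25 is best. ✓
Bidder 2 (valuation high), facing bid 25: bid 20 gives -2, bid 25 gives 8. Proposed bid 25 is best. ✓

Yes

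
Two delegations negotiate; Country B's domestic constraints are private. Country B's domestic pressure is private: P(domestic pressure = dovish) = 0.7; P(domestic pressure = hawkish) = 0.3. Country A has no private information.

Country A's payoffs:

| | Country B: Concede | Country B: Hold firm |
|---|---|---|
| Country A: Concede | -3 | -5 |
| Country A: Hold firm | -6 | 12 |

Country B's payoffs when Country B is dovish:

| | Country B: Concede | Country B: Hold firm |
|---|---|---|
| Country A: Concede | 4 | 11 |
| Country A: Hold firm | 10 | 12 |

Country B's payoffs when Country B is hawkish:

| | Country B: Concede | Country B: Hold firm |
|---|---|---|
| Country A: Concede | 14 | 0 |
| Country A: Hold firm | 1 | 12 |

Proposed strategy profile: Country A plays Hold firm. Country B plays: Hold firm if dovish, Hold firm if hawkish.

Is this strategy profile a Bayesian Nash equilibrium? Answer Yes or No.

Country A plays Hold firm: E[Hold firm] = 0.7·(12) + 0.3·(12) = 12; E[Concede] = -5. Best-responding. ✓
Country B (domestic pressure dovish), facing Hold firm: Concede gives 10, Hold firm gives 12. Proposed Hold firm is best. ✓
Country B (domestic pressure hawkish), facing Hold firm: Concede gives 1, Hold firm gives 12. Proposed Hold firm is best. ✓

Yes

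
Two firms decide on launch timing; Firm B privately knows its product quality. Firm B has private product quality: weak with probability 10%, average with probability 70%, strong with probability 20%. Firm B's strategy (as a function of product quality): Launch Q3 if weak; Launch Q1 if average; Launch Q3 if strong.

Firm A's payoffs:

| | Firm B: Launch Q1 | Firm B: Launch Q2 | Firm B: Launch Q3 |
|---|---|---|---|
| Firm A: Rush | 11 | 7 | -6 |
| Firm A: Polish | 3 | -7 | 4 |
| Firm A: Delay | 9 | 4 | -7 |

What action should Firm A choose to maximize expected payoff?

E[Rush] = 0.1·(-6) + 0.7·(11) + 0.2·(-6) = 5.9
E[Polish] = 0.1·(4) + 0.7·(3) + 0.2·(4) = 3.3
E[Delay] = 0.1·(-7) + 0.7·(9) + 0.2·(-7) = 4.2
Best response: Rush (5.9 is the largest).

Rush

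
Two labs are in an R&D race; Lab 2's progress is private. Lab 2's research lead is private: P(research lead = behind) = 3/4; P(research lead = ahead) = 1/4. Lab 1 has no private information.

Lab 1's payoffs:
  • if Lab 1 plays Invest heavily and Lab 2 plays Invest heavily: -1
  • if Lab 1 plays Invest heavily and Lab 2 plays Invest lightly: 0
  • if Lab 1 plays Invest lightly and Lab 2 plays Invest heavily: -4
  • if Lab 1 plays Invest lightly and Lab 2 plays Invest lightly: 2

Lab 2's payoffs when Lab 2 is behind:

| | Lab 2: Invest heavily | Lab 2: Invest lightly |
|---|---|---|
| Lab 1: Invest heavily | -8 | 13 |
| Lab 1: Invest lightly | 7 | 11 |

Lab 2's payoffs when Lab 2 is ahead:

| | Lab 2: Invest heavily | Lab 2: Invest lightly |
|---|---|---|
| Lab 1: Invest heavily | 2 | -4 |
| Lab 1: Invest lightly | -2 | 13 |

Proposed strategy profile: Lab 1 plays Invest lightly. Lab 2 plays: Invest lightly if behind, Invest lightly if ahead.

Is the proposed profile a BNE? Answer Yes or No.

Yes

A profile is a BNE iff every type of every player is best-responding given beliefs about the other side.
Lab 1 plays Invest lightly: E[Invest lightly] = 3/4·(2) + 1/4·(2) = 2; E[Invest heavily] = 0. Best-responding. ✓
Lab 2 (research lead behind), facing Invest lightly: Invest heavily gives 7, Invest lightly gives 11. Proposed Invest lightly is best. ✓
Lab 2 (research lead ahead), facing Invest lightly: Invest heavily gives -2, Invest lightly gives 13. Proposed Invest lightly is best. ✓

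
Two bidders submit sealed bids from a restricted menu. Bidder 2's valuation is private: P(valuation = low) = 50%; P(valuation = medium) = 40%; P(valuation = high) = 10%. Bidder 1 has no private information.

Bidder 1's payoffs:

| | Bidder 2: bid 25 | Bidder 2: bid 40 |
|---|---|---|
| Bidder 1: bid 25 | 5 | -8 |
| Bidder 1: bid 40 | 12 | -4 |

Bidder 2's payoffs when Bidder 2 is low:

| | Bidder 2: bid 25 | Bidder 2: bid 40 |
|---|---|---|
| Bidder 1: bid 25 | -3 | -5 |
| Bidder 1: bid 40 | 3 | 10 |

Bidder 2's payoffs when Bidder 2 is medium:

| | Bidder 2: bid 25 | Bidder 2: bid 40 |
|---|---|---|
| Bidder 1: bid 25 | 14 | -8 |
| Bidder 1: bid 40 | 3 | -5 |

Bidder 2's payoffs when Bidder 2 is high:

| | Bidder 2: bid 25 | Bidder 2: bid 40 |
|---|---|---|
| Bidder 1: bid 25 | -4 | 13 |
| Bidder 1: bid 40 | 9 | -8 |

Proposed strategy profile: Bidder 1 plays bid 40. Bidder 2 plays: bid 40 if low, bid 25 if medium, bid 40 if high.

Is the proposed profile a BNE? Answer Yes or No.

Bidder 1 plays bid 40: E[bid 40] = 0.5·(-4) + 0.4·(12) + 0.1·(-4) = 2.4; E[bid 25] = -2.8. Best-responding. ✓
Bidder 2 (valuation low), facing bid 40: bid 25 gives 3, bid 40 gives 10. Proposed bid 40 is best. ✓
Bidder 2 (valuation medium), facing bid 40: bid 25 gives 3, bid 40 gives -5. Proposed bid 25 is best. ✓
Bidder 2 (valuation high), facing bid 40: bid 25 gives 9, bid 40 gives -8. Proposed bid 40 is not best — profitable deviation exists. ✗

No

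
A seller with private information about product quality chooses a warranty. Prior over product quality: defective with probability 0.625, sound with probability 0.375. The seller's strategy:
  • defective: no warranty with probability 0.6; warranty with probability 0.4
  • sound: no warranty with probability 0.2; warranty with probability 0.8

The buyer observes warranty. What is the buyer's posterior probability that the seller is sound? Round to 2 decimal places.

0.55

Apply Bayes' rule using the sender's strategy as the likelihood.
P(warranty) = 0.625·0.4 + 0.375·0.8 = 0.55
P(sound | warranty) = (0.375·0.8) / 0.55 = 0.3 / 0.55 = 0.545455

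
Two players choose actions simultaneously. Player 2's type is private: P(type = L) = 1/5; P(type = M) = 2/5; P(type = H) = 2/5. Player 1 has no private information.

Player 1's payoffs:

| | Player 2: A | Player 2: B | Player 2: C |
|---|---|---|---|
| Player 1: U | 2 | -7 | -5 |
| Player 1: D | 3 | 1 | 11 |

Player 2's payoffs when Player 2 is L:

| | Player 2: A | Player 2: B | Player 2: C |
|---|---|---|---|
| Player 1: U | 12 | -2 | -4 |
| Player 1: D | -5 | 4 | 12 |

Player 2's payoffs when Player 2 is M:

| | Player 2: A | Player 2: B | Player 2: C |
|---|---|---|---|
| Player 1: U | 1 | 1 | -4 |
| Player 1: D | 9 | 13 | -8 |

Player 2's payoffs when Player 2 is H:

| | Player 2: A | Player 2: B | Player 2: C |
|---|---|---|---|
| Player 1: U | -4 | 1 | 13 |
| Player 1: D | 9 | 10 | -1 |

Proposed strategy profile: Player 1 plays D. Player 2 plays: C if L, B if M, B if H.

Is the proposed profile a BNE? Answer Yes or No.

A profile is a BNE iff every type of every player is best-responding given beliefs about the other side.
Player 1 plays D: E[D] = 1/5·(11) + 2/5·(1) + 2/5·(1) = 3; E[U] = -33/5. Best-responding. ✓
Player 2 (type L), facing D: A gives -5, B gives 4, C gives 12. Proposed C is best. ✓
Player 2 (type M), facing D: A gives 9, B gives 13, C gives -8. Proposed B is best. ✓
Player 2 (type H), facing D: A gives 9, B gives 10, C gives -1. Proposed B is best. ✓

Yes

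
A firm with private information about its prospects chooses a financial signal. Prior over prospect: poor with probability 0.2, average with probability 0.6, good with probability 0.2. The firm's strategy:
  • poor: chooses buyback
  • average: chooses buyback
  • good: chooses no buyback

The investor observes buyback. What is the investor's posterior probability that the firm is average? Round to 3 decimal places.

0.750

Apply Bayes' rule using the sender's strategy as the likelihood.
P(buyback) = 0.2·1 + 0.6·1 + 0.2·0 = 0.8
P(average | buyback) = (0.6·1) / 0.8 = 0.6 / 0.8 = 0.75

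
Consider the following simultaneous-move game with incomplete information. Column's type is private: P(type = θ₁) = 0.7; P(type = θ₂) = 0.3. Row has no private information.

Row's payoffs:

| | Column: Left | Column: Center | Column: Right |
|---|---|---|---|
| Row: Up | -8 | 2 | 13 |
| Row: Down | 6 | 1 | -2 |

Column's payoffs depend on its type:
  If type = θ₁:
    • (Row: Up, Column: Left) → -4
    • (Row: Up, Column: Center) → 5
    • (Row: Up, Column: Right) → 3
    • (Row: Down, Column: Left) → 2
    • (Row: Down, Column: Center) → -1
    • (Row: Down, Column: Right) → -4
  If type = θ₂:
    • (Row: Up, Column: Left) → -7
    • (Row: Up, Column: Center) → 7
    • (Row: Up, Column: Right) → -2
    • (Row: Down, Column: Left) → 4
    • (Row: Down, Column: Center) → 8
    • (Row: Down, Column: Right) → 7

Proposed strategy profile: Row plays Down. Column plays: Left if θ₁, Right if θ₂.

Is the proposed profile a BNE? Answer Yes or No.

A profile is a BNE iff every type of every player is best-responding given beliefs about the other side.
Row plays Down: E[Down] = 0.7·(6) + 0.3·(-2) = 3.6; E[Up] = -1.7. Best-responding. ✓
Column (type θ₁), facing Down: Left gives 2, Center gives -1, Right gives -4. Proposed Left is best. ✓
Column (type θ₂), facing Down: Left gives 4, Center gives 8, Right gives 7. Proposed Right is not best — profitable deviation exists. ✗

No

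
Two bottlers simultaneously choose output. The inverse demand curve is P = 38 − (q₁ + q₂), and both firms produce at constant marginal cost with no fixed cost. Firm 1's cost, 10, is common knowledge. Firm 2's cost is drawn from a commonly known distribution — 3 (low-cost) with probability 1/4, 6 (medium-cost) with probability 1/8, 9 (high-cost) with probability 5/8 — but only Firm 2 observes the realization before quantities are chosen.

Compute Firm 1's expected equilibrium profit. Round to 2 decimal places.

Each type of Firm 2 best-responds to q₁; Firm 1 best-responds to the expected q₂ over Firm 2's types.
Firm 2 with cost c maximizes (38 − (q₁+q₂) − c)·q₂, giving q₂(c) = (38 − c − q₁)/2.
E[c₂] = 1/4·3 + 1/8·6 + 5/8·9 = 7.125
Firm 1's FOC against E[q₂] yields q₁ = (38 − 2·10 + E[c₂])/3 = (38 − 20 + 7.125)/3 = 8.375.
E[P] = 38 − (q₁ + E[q₂]) = 18.375; Firm 1's expected profit = (E[P] − 10)·q₁ = (18.375 − 10)·8.375 = 70.1406.

70.14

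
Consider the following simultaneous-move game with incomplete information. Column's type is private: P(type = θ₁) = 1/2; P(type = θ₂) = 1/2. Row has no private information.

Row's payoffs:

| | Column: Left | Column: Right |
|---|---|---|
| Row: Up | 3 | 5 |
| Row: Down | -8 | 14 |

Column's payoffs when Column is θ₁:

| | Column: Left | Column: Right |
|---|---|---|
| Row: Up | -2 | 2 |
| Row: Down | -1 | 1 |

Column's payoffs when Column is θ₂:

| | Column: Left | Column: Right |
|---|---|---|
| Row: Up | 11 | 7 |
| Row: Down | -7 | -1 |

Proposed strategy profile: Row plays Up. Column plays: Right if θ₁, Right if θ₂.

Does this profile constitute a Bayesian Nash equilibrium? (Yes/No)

A profile is a BNE iff every type of every player is best-responding given beliefs about the other side.
Row plays Up: E[Up] = 1/2·(5) + 1/2·(5) = 5; E[Down] = 14. Not best-responding. ✗
Column (type θ₁), facing Up: Left gives -2, Right gives 2. Proposed Right is best. ✓
Column (type θ₂), facing Up: Left gives 11, Right gives 7. Proposed Right is not best — profitable deviation exists. ✗

No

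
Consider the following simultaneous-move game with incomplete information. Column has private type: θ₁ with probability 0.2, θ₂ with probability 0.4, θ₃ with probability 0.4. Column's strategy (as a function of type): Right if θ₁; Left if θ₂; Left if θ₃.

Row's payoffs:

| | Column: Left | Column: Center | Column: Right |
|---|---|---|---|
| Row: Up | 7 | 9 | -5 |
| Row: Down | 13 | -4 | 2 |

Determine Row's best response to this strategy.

Down

E[Up] = 0.2·(-5) + 0.4·(7) + 0.4·(7) = 4.6
E[Down] = 0.2·(2) + 0.4·(13) + 0.4·(13) = 10.8
Best response: Down (10.8 is the largest).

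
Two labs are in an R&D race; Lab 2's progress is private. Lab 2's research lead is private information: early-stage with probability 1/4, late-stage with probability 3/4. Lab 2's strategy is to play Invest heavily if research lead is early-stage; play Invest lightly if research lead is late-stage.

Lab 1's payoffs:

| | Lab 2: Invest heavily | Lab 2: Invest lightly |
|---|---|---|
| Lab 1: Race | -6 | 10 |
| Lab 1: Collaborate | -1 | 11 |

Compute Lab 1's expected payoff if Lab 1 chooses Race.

6

E[Race] = 1/4·(-6) + 3/4·10 = (-3/2) + 15/2 = 6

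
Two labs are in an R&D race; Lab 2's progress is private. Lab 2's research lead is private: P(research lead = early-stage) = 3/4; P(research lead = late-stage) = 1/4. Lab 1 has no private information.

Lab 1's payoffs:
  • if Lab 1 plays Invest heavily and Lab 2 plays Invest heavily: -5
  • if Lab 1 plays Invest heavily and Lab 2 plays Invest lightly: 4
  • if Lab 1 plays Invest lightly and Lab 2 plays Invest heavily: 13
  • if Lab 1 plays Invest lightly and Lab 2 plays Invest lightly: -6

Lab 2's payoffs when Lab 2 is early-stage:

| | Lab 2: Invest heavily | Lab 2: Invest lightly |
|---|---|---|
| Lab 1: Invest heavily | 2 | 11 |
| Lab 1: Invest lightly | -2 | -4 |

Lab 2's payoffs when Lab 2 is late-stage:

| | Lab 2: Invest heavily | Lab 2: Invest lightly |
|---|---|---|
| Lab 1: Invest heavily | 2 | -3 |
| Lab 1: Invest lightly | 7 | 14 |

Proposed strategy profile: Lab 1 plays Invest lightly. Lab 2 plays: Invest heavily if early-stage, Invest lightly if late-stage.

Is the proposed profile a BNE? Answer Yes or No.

Yes

Lab 1 plays Invest lightly: E[Invest lightly] = 3/4·(13) + 1/4·(-6) = 33/4; E[Invest heavily] = -11/4. Best-responding. ✓
Lab 2 (research lead early-stage), facing Invest lightly: Invest heavily gives -2, Invest lightly gives -4. Proposed Invest heavily is best. ✓
Lab 2 (research lead late-stage), facing Invest lightly: Invest heavily gives 7, Invest lightly gives 14. Proposed Invest lightly is best. ✓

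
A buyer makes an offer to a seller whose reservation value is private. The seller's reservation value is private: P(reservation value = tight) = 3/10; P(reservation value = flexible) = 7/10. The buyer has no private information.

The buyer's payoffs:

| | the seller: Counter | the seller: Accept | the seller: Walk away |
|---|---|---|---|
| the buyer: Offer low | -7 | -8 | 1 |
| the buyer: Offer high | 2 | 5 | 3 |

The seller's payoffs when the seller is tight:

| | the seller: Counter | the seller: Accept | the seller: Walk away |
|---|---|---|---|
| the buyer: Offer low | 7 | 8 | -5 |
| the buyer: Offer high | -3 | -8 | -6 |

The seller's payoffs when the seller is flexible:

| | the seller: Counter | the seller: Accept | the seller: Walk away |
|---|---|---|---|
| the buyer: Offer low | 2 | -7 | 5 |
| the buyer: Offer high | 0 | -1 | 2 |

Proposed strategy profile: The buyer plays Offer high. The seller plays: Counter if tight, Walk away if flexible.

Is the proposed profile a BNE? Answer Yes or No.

The buyer plays Offer high: E[Offer high] = 3/10·(2) + 7/10·(3) = 27/10; E[Offer low] = -7/5. Best-responding. ✓
The seller (reservation value tight), facing Offer high: Counter gives -3, Accept gives -8, Walk away gives -6. Proposed Counter is best. ✓
The seller (reservation value flexible), facing Offer high: Counter gives 0, Accept gives -1, Walk away gives 2. Proposed Walk away is best. ✓

Yes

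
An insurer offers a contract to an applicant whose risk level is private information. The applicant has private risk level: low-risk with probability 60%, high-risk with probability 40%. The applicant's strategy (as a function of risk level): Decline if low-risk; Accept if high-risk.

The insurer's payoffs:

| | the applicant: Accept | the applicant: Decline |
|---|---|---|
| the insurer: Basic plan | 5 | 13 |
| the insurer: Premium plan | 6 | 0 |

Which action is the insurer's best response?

Compute the insurer's expected payoff for each action, taking the expectation over the applicant's type.
E[Basic plan] = 0.6·(13) + 0.4·(5) = 9.8
E[Premium plan] = 0.6·(0) + 0.4·(6) = 2.4
Best response: Basic plan (9.8 is the largest).

Basic plan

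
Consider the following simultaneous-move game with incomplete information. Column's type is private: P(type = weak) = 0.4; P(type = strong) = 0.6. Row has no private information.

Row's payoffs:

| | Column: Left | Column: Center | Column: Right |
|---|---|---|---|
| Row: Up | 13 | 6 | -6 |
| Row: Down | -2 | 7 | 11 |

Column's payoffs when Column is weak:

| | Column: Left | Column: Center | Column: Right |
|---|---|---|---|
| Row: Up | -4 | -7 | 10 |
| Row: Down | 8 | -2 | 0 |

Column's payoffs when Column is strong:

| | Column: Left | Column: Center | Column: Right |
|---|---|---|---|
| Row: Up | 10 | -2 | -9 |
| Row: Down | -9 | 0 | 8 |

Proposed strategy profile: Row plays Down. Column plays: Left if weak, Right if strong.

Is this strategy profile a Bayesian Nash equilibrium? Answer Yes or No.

Row plays Down: E[Down] = 0.4·(-2) + 0.6·(11) = 5.8; E[Up] = 1.6. Best-responding. ✓
Column (type weak), facing Down: Left gives 8, Center gives -2, Right gives 0. Proposed Left is best. ✓
Column (type strong), facing Down: Left gives -9, Center gives 0, Right gives 8. Proposed Right is best. ✓

Yes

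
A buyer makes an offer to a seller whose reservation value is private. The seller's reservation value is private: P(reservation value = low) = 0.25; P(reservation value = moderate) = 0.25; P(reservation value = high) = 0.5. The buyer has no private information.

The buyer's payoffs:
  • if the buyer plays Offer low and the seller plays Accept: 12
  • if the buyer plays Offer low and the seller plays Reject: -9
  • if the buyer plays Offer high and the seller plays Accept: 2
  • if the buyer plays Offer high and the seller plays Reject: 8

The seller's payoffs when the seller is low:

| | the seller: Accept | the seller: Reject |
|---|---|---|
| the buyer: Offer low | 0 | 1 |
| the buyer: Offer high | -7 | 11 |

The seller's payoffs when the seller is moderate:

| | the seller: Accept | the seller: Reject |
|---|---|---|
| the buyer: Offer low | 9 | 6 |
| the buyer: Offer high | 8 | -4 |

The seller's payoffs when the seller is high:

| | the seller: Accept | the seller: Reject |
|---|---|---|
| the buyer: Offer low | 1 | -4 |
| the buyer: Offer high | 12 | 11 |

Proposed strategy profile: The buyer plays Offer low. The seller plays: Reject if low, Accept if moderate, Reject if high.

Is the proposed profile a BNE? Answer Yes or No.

The buyer plays Offer low: E[Offer low] = 0.25·(-9) + 0.25·(12) + 0.5·(-9) = -3.75; E[Offer high] = 6.5. Not best-responding. ✗
The seller (reservation value low), facing Offer low: Accept gives 0, Reject gives 1. Proposed Reject is best. ✓
The seller (reservation value moderate), facing Offer low: Accept gives 9, Reject gives 6. Proposed Accept is best. ✓
The seller (reservation value high), facing Offer low: Accept gives 1, Reject gives -4. Proposed Reject is not best — profitable deviation exists. ✗

No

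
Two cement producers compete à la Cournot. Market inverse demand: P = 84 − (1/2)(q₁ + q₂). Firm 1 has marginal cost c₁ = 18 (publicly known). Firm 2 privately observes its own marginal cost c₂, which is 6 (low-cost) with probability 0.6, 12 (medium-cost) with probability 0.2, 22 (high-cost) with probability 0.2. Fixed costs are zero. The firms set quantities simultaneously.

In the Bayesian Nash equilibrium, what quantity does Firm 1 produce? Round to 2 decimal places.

38.93

Type-c best response for Firm 2: q₂(c) = (84 − c) − q₁/2.
Firm 1 maximizes expected profit; its first-order condition is 84 − q₁ − (1/2)E[q₂] − 18 = 0.
Substituting E[q₂] and solving: E[c₂] = 10.4, so q₁ = (84 − 2·18 + 10.4)/(3/2) = 38.9333.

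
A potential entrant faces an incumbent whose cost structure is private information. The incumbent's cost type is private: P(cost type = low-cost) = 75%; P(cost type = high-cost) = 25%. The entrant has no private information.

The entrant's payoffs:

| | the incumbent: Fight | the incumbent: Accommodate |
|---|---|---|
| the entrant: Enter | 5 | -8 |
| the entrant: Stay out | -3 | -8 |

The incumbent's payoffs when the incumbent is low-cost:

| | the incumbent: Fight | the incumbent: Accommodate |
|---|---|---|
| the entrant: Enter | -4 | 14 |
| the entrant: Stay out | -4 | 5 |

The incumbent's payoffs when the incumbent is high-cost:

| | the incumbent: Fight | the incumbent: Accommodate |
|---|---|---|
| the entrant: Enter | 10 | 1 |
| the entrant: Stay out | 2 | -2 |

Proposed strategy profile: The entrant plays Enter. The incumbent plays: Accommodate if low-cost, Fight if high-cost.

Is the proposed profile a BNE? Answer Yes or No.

The entrant plays Enter: E[Enter] = 0.75·(-8) + 0.25·(5) = -4.75; E[Stay out] = -6.75. Best-responding. ✓
The incumbent (cost type low-cost), facing Enter: Fight gives -4, Accommodate gives 14. Proposed Accommodate is best. ✓
The incumbent (cost type high-cost), facing Enter: Fight gives 10, Accommodate gives 1. Proposed Fight is best. ✓

Yes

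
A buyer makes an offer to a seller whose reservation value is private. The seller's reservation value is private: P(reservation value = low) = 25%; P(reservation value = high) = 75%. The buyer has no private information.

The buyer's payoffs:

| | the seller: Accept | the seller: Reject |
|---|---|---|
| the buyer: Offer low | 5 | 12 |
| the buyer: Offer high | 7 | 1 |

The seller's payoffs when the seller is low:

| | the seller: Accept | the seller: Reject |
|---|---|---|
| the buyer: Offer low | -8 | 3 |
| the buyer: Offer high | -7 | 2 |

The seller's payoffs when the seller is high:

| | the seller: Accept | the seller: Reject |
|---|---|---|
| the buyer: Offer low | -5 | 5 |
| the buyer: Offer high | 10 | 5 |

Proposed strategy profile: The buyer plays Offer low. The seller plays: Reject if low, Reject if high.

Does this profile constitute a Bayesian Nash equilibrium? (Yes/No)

The buyer plays Offer low: E[Offer low] = 0.25·(12) + 0.75·(12) = 12; E[Offer high] = 1. Best-responding. ✓
The seller (reservation value low), facing Offer low: Accept gives -8, Reject gives 3. Proposed Reject is best. ✓
The seller (reservation value high), facing Offer low: Accept gives -5, Reject gives 5. Proposed Reject is best. ✓

Yes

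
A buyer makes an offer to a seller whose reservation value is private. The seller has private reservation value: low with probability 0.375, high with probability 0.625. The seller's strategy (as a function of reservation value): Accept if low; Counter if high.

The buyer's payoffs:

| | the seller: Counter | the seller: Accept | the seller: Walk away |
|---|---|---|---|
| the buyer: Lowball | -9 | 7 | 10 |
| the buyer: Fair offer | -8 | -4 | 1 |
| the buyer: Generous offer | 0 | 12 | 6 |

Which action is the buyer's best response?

E[Lowball] = 0.375·(7) + 0.625·(-9) = -3
E[Fair offer] = 0.375·(-4) + 0.625·(-8) = -6.5
E[Generous offer] = 0.375·(12) + 0.625·(0) = 4.5
Best response: Generous offer (4.5 is the largest).

Generous offer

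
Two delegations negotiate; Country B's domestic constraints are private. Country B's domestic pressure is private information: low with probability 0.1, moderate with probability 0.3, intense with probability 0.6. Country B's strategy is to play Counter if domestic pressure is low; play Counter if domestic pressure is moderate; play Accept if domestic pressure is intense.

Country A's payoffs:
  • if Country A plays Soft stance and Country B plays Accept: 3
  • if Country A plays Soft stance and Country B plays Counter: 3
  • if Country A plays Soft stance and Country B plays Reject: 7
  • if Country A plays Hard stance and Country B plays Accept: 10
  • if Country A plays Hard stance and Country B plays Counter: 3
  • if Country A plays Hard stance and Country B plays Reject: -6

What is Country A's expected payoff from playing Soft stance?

3

E[Soft stance] = 0.1·3 + 0.3·3 + 0.6·3 = 0.3 + 0.9 + 1.8 = 3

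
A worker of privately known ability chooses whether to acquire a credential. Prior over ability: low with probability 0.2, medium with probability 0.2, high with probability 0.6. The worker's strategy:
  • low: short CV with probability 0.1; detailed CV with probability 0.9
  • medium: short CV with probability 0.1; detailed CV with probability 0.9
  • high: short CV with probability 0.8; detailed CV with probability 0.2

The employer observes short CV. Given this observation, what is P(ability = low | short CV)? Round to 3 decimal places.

P(short CV) = 0.2·0.1 + 0.2·0.1 + 0.6·0.8 = 0.52
P(low | short CV) = (0.2·0.1) / 0.52 = 0.02 / 0.52 = 0.0384615

0.038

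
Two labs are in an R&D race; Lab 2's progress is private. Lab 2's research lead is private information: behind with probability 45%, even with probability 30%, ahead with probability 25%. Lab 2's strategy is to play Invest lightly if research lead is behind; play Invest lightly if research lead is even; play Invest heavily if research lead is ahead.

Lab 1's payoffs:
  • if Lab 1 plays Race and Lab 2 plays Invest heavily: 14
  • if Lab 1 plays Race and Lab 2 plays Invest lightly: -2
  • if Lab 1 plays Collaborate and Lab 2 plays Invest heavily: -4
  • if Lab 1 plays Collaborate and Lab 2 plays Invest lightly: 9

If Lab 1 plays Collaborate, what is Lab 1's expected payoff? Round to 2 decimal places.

5.75

E[Collaborate] = 0.45·9 + 0.3·9 + 0.25·(-4) = 4.05 + 2.7 + (-1) = 5.75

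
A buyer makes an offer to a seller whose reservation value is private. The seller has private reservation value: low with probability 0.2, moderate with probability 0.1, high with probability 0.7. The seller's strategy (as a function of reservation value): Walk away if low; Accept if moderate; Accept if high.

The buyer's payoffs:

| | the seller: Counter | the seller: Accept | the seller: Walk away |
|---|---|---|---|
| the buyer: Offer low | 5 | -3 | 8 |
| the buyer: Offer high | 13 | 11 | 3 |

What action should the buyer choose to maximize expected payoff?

E[Offer low] = 0.2·(8) + 0.1·(-3) + 0.7·(-3) = -0.8
E[Offer high] = 0.2·(3) + 0.1·(11) + 0.7·(11) = 9.4
Best response: Offer high (9.4 is the largest).

Offer high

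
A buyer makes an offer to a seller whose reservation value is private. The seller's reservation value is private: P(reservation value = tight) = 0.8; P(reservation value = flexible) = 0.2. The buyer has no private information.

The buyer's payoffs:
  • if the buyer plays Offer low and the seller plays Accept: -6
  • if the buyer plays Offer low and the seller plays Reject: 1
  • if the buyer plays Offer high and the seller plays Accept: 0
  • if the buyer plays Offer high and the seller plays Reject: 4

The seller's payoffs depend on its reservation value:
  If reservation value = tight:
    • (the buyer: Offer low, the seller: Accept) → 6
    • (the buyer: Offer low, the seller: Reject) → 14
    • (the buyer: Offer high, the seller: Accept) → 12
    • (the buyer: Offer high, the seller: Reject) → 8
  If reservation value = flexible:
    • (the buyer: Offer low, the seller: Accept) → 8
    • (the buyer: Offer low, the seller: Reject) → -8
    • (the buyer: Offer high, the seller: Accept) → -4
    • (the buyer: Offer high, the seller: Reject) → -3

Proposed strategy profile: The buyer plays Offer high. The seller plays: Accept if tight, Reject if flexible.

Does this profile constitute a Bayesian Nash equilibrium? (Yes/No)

The buyer plays Offer high: E[Offer high] = 0.8·(0) + 0.2·(4) = 0.8; E[Offer low] = -4.6. Best-responding. ✓
The seller (reservation value tight), facing Offer high: Accept gives 12, Reject gives 8. Proposed Accept is best. ✓
The seller (reservation value flexible), facing Offer high: Accept gives -4, Reject gives -3. Proposed Reject is best. ✓

Yes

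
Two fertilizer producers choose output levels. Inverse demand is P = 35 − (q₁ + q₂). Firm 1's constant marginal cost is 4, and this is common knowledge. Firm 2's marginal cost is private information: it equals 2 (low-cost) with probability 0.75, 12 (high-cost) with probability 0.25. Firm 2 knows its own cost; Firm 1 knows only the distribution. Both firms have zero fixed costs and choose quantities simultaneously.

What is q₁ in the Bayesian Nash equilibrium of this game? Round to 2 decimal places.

10.50

Firm 2 with cost c maximizes (35 − (q₁+q₂) − c)·q₂, giving q₂(c) = (35 − c − q₁)/2.
E[c₂] = 0.75·2 + 0.25·12 = 4.5
Firm 1's FOC against E[q₂] yields q₁ = (35 − 2·4 + E[c₂])/3 = (35 − 8 + 4.5)/3 = 10.5.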